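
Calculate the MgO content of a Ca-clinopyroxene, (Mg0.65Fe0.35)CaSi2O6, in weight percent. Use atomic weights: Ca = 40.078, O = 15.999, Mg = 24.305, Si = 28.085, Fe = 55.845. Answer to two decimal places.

11.51 wt%

Molar mass of (Mg0.65Fe0.35)CaSi2O6 = 0.65×24.305 + 0.35×55.845 + 1×40.078 + 2×28.085 + 6×15.999 = 227.586 g/mol.
Each formula unit contains 0.65 Mg, equivalent to 0.65/1 = 0.6500 mol MgO.
M(MgO) = 1×24.305 + 1×15.999 = 40.304 g/mol.
Mass of MgO per formula unit = 0.6500 × 40.304 = 26.198 g.
MgO wt% = 26.198 / 227.586 × 100 = 11.51%.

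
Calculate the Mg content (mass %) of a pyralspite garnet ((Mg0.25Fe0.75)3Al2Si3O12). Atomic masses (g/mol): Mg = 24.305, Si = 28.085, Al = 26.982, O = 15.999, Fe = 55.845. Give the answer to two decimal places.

M((Mg0.25Fe0.75)3Al2Si3O12) = 474.087 g/mol.
Mg contributes 0.75 × 24.305 = 18.229 g per mole.
18.229/474.087 = 0.0385 → 3.85%.

3.85 mass %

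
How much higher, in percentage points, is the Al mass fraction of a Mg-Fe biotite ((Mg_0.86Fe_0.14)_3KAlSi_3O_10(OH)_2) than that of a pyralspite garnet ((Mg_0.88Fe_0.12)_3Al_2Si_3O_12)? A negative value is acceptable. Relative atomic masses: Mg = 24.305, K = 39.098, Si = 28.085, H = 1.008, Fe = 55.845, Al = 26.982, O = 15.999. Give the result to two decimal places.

M((Mg_0.86Fe_0.14)_3KAlSi_3O_10(OH)_2) = 430.501 g/mol, so wt% Al = 26.982/430.501 × 100 = 6.27%.
M((Mg_0.88Fe_0.12)_3Al_2Si_3O_12) = 414.476 g/mol, so wt% Al = 53.964/414.476 × 100 = 13.02%.
6.27 − 13.02 = -6.75 pp.

-6.75 percentage points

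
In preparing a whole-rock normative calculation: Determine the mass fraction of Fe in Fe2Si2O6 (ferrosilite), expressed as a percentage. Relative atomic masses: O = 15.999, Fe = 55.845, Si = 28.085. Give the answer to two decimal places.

Formula mass = 2·55.845 + 2·28.085 + 6·15.999 = 263.854 g/mol, of which 111.690 g is Fe.
So Fe makes up 111.690/263.854 = 0.4233 of the mass, i.e. 42.33%.

42.33 mass %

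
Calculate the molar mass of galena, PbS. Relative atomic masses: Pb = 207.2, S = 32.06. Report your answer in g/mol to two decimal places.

The formula mass is the sum 1*207.2 + 1*32.06.

239.26 g/mol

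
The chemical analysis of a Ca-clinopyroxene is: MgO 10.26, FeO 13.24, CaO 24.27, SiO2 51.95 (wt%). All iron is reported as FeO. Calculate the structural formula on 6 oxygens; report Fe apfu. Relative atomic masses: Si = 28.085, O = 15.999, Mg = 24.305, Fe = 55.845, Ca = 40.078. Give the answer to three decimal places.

10.26 wt% MgO ÷ 40.304 g/mol = 0.25457 mol, giving 0.25457 Mg and 0.25457 O.
13.24 wt% FeO ÷ 71.844 g/mol = 0.18429 mol, giving 0.18429 Fe and 0.18429 O.
24.27 wt% CaO ÷ 56.077 g/mol = 0.43280 mol, giving 0.43280 Ca and 0.43280 O.
51.95 wt% SiO2 ÷ 60.083 g/mol = 0.86464 mol, giving 0.86464 Si and 1.72928 O.
Oxygen sums to 2.60094; scaling by 6/2.60094 = 2.30686 puts the formula on 6 O.
Fe: 0.18429 × 2.30686 = 0.425 atoms per formula unit.

0.425 Fe apfu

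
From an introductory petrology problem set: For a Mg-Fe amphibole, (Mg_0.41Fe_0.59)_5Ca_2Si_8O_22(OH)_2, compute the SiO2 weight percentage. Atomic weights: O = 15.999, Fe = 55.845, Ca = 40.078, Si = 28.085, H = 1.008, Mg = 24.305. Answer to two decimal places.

Formula mass = 905.396 g/mol.
8 Si → 8.0000 mol SiO2 per formula unit; M(SiO2) = 60.083, so SiO2 mass = 480.664 g.
480.664/905.396 × 100 = 53.09 wt%.

53.09 wt%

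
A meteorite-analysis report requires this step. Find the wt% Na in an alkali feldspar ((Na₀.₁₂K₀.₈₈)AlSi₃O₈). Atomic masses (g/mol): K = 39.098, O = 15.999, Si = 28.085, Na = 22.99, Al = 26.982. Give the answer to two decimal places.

1.00 mass %

Molar mass of (Na₀.₁₂K₀.₈₈)AlSi₃O₈: 0.12*22.99 + 0.88*39.098 + 1*26.982 + 3*28.085 + 8*15.999 = 276.394 g/mol.
Mass of Na per formula unit: 0.12 × 22.99 = 2.759 g.
Weight fraction Na = 2.759 / 276.394 = 0.0100.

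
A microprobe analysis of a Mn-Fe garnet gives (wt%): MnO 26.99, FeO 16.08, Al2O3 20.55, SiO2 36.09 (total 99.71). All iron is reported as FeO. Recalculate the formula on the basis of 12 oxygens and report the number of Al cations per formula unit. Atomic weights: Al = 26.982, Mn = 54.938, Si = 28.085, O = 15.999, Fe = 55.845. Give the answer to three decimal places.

2.007 Al apfu

MnO (M=70.937): mol = 0.38048; Mn = 0.38048, O = 0.38048.
FeO (M=71.844): mol = 0.22382; Fe = 0.22382, O = 0.22382.
Al2O3 (M=101.961): mol = 0.20155; Al = 0.40310, O = 0.60465.
SiO2 (M=60.083): mol = 0.60067; Si = 0.60067, O = 1.20134.
ΣO = 2.41029; factor = 12/ΣO = 4.97865.
Al apfu = 0.40310 × 4.97865 = 2.007.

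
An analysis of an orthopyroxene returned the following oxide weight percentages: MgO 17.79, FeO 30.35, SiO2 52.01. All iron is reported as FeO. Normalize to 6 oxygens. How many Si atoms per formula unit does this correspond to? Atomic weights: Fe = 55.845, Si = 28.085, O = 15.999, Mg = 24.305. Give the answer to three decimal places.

MgO (M=40.304): mol = 0.44140; Mg = 0.44140, O = 0.44140.
FeO (M=71.844): mol = 0.42244; Fe = 0.42244, O = 0.42244.
SiO2 (M=60.083): mol = 0.86564; Si = 0.86564, O = 1.73128.
ΣO = 2.59512; factor = 6/ΣO = 2.31203.
Si apfu = 0.86564 × 2.31203 = 2.001.

2.001 Si apfu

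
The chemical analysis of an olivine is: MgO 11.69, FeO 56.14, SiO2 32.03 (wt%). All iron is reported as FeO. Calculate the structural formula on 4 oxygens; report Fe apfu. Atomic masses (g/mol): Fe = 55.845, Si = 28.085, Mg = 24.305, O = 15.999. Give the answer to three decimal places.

MgO: 11.69/40.304 = 0.29005 mol → 0.29005 mol Mg, 0.29005 mol O.
FeO: 56.14/71.844 = 0.78142 mol → 0.78142 mol Fe, 0.78142 mol O.
SiO2: 32.03/60.083 = 0.53310 mol → 0.53310 mol Si, 1.06620 mol O.
Total oxygen = 2.13767 mol. Normalization factor = 4/2.13767 = 1.87120.
Fe per 4 O = 0.78142 × 1.87120 = 1.462.

1.462 Fe apfu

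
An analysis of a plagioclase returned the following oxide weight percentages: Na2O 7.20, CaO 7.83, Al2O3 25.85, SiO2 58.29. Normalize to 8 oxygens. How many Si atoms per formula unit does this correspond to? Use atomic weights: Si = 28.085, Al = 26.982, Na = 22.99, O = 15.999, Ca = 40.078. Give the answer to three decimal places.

Na2O (M=61.979): mol = 0.11617; Na = 0.23234, O = 0.11617.
CaO (M=56.077): mol = 0.13963; Ca = 0.13963, O = 0.13963.
Al2O3 (M=101.961): mol = 0.25353; Al = 0.50706, O = 0.76059.
SiO2 (M=60.083): mol = 0.97016; Si = 0.97016, O = 1.94032.
ΣO = 2.95671; factor = 8/ΣO = 2.70571.
Si apfu = 0.97016 × 2.70571 = 2.625.

2.625 Si apfu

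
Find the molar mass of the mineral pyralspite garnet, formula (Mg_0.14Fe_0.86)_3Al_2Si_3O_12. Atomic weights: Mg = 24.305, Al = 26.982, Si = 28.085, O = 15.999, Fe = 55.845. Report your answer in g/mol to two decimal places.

Mg: 0.42 × 24.305 = 10.2081
Fe: 2.58 × 55.845 = 144.0801
Al: 2 × 26.982 = 53.9640
Si: 3 × 28.085 = 84.2550
O: 12 × 15.999 = 191.9880
Summing the contributions gives the formula mass.

484.50 g/mol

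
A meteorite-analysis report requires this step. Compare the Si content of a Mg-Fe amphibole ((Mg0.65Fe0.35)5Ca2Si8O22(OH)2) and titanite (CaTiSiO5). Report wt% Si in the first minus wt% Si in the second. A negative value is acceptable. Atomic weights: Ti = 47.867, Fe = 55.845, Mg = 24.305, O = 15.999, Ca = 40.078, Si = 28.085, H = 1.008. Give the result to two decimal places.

11.57 percentage points

M((Mg0.65Fe0.35)5Ca2Si8O22(OH)2) = 867.548 g/mol, so wt% Si = 224.680/867.548 × 100 = 25.90%.
M(CaTiSiO5) = 196.025 g/mol, so wt% Si = 28.085/196.025 × 100 = 14.33%.
25.90 − 14.33 = 11.57 pp.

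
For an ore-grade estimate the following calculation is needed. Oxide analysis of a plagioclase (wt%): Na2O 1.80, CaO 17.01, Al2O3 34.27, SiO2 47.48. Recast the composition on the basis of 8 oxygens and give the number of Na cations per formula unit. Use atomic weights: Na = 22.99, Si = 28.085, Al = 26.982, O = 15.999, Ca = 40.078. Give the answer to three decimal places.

Na2O: 1.80/61.979 = 0.02904 mol → 0.05808 mol Na, 0.02904 mol O.
CaO: 17.01/56.077 = 0.30333 mol → 0.30333 mol Ca, 0.30333 mol O.
Al2O3: 34.27/101.961 = 0.33611 mol → 0.67222 mol Al, 1.00833 mol O.
SiO2: 47.48/60.083 = 0.79024 mol → 0.79024 mol Si, 1.58048 mol O.
Total oxygen = 2.92118 mol. Normalization factor = 8/2.92118 = 2.73862.
Na per 8 O = 0.05808 × 2.73862 = 0.159.

0.159 Na apfu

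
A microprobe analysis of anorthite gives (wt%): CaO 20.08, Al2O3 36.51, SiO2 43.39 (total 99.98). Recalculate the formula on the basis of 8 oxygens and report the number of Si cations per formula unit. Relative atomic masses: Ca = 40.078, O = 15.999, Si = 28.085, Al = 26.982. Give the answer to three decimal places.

2.008 Si apfu

CaO: 20.08/56.077 = 0.35808 mol → 0.35808 mol Ca, 0.35808 mol O.
Al2O3: 36.51/101.961 = 0.35808 mol → 0.71616 mol Al, 1.07424 mol O.
SiO2: 43.39/60.083 = 0.72217 mol → 0.72217 mol Si, 1.44434 mol O.
Total oxygen = 2.87666 mol. Normalization factor = 8/2.87666 = 2.78100.
Si per 8 O = 0.72217 × 2.78100 = 2.008.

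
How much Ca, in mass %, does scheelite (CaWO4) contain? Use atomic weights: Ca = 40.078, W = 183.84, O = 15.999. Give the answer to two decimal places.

13.92 mass %

Formula mass = 1·40.078 + 1·183.84 + 4·15.999 = 287.914 g/mol, of which 40.078 g is Ca.
So Ca makes up 40.078/287.914 = 0.1392 of the mass, i.e. 13.92%.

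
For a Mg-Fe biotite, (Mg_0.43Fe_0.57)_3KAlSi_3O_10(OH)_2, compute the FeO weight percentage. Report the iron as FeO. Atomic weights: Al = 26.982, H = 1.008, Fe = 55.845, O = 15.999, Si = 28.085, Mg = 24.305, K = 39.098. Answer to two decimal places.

26.07 wt%

M((Mg_0.43Fe_0.57)_3KAlSi_3O_10(OH)_2) = 471.187 g/mol; M(FeO) = 71.844 g/mol.
Moles FeO per formula unit = 1.71 Fe ÷ 1 = 1.7100.
FeO fraction = (1.7100 × 71.844) / 471.187 = 122.853/471.187 = 0.2607.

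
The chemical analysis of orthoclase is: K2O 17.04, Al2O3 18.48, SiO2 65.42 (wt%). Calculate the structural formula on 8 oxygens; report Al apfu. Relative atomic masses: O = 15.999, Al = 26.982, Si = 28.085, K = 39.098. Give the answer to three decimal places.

K2O: 17.04/94.195 = 0.18090 mol → 0.36180 mol K, 0.18090 mol O.
Al2O3: 18.48/101.961 = 0.18125 mol → 0.36250 mol Al, 0.54375 mol O.
SiO2: 65.42/60.083 = 1.08883 mol → 1.08883 mol Si, 2.17766 mol O.
Total oxygen = 2.90231 mol. Normalization factor = 8/2.90231 = 2.75643.
Al per 8 O = 0.36250 × 2.75643 = 0.999.

0.999 Al apfu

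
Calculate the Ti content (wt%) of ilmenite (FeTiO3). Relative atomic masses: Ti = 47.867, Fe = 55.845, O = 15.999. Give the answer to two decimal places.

31.55 wt%

Molar mass of FeTiO3: 1*55.845 + 1*47.867 + 3*15.999 = 151.709 g/mol.
Mass of Ti per formula unit: 1 × 47.867 = 47.867 g.
Weight fraction Ti = 47.867 / 151.709 = 0.3155.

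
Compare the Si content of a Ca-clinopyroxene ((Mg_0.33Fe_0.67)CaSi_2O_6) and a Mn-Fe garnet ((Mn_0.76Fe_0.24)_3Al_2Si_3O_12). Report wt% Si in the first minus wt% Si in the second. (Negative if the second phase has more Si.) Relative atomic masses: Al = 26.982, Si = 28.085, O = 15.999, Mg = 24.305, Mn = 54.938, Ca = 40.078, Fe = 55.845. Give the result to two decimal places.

M((Mg_0.33Fe_0.67)CaSi_2O_6) = 237.679 g/mol, so wt% Si = 56.170/237.679 × 100 = 23.63%.
M((Mn_0.76Fe_0.24)_3Al_2Si_3O_12) = 495.674 g/mol, so wt% Si = 84.255/495.674 × 100 = 17.00%.
23.63 − 17.00 = 6.63 pp.

6.63 percentage points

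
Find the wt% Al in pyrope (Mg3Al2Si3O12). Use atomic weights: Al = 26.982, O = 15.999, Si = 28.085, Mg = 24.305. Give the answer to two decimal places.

Molar mass of Mg3Al2Si3O12: 3·24.305 + 2·26.982 + 3·28.085 + 12·15.999 = 403.122 g/mol.
Mass of Al per formula unit: 2 × 26.982 = 53.964 g.
Weight fraction Al = 53.964 / 403.122 = 0.1339.

13.39 weight percent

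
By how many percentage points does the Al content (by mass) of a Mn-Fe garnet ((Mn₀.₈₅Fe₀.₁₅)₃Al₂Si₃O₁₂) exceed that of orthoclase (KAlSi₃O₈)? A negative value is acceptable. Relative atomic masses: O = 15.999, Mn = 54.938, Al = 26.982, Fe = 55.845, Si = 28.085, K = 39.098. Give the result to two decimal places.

1.20 percentage points

First mineral: 53.964 g Al in 495.429 g formula = 10.89 wt% Al.
Second mineral: 26.982 g Al in 278.327 g formula = 9.69 wt% Al.
10.89% − 9.69% gives a difference of 1.20 percentage points.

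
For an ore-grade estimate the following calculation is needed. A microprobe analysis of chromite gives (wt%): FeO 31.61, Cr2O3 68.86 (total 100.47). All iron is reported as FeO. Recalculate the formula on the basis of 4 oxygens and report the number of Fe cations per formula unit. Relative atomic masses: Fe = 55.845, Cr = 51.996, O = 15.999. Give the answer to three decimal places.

31.61 wt% FeO ÷ 71.844 g/mol = 0.43998 mol, giving 0.43998 Fe and 0.43998 O.
68.86 wt% Cr2O3 ÷ 151.989 g/mol = 0.45306 mol, giving 0.90612 Cr and 1.35918 O.
Oxygen sums to 1.79916; scaling by 4/1.79916 = 2.22326 puts the formula on 4 O.
Fe: 0.43998 × 2.22326 = 0.978 atoms per formula unit.

0.978 Fe apfu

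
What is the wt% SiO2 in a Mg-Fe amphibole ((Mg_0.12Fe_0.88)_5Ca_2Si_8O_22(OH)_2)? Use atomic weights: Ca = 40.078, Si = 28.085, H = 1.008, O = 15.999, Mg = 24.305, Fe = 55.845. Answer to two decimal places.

50.54 wt%

Formula mass = 951.129 g/mol.
8 Si → 8.0000 mol SiO2 per formula unit; M(SiO2) = 60.083, so SiO2 mass = 480.664 g.
480.664/951.129 × 100 = 50.54 wt%.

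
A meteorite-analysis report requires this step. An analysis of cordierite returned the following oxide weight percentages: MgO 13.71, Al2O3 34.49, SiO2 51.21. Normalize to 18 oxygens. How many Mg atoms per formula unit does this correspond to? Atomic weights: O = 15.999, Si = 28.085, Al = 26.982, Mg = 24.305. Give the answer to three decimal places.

2.001 Mg apfu

13.71 wt% MgO ÷ 40.304 g/mol = 0.34016 mol, giving 0.34016 Mg and 0.34016 O.
34.49 wt% Al2O3 ÷ 101.961 g/mol = 0.33827 mol, giving 0.67654 Al and 1.01481 O.
51.21 wt% SiO2 ÷ 60.083 g/mol = 0.85232 mol, giving 0.85232 Si and 1.70464 O.
Oxygen sums to 3.05961; scaling by 18/3.05961 = 5.88310 puts the formula on 18 O.
Mg: 0.34016 × 5.88310 = 2.001 atoms per formula unit.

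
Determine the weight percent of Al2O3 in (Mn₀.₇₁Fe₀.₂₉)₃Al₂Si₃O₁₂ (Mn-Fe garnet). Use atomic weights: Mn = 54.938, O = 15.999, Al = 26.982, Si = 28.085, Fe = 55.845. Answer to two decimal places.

20.56 wt%

Formula mass = 495.810 g/mol.
2 Al → 1.0000 mol Al2O3 per formula unit; M(Al2O3) = 101.961, so Al2O3 mass = 101.961 g.
101.961/495.810 × 100 = 20.56 wt%.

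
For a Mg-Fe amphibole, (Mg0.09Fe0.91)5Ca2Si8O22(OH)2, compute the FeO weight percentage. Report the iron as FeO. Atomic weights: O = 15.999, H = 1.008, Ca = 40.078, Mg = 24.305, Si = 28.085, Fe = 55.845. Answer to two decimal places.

34.20 wt%

M((Mg0.09Fe0.91)5Ca2Si8O22(OH)2) = 955.860 g/mol; M(FeO) = 71.844 g/mol.
Moles FeO per formula unit = 4.55 Fe ÷ 1 = 4.5500.
FeO fraction = (4.5500 × 71.844) / 955.860 = 326.890/955.860 = 0.3420.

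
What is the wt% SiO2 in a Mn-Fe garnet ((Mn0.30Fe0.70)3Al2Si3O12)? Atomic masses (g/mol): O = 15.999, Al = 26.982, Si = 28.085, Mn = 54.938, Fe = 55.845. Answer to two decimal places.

Molar mass of (Mn0.30Fe0.70)3Al2Si3O12 = 0.90×54.938 + 2.10×55.845 + 2×26.982 + 3×28.085 + 12×15.999 = 496.926 g/mol.
Each formula unit contains 3 Si, equivalent to 3/1 = 3.0000 mol SiO2.
M(SiO2) = 1×28.085 + 2×15.999 = 60.083 g/mol.
Mass of SiO2 per formula unit = 3.0000 × 60.083 = 180.249 g.
SiO2 wt% = 180.249 / 496.926 × 100 = 36.27%.

36.27 wt%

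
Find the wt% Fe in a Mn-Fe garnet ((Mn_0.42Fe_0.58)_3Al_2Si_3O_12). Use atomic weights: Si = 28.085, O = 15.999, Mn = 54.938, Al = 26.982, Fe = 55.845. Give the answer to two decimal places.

19.57 mass %

Molar mass of (Mn_0.42Fe_0.58)_3Al_2Si_3O_12: 1.26×54.938 + 1.74×55.845 + 2×26.982 + 3×28.085 + 12×15.999 = 496.599 g/mol.
Mass of Fe per formula unit: 1.74 × 55.845 = 97.170 g.
Weight fraction Fe = 97.170 / 496.599 = 0.1957.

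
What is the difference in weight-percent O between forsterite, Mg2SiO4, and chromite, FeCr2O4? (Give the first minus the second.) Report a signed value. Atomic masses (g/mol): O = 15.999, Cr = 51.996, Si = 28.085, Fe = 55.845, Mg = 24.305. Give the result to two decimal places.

16.90 percentage points

O in Mg2SiO4: molar mass 140.691 g/mol; 4×15.999 = 63.996 g → 45.49 wt%.
O in FeCr2O4: molar mass 223.833 g/mol; 4×15.999 = 63.996 g → 28.59 wt%.
Difference = 45.49 − 28.59 = 16.90 percentage points.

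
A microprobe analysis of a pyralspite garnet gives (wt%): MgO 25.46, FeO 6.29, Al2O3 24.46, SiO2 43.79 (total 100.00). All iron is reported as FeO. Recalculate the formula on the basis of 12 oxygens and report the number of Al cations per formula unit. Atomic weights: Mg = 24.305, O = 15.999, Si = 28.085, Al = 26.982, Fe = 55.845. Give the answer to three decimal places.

25.46 wt% MgO ÷ 40.304 g/mol = 0.63170 mol, giving 0.63170 Mg and 0.63170 O.
6.29 wt% FeO ÷ 71.844 g/mol = 0.08755 mol, giving 0.08755 Fe and 0.08755 O.
24.46 wt% Al2O3 ÷ 101.961 g/mol = 0.23990 mol, giving 0.47980 Al and 0.71970 O.
43.79 wt% SiO2 ÷ 60.083 g/mol = 0.72883 mol, giving 0.72883 Si and 1.45766 O.
Oxygen sums to 2.89661; scaling by 12/2.89661 = 4.14277 puts the formula on 12 O.
Al: 0.47980 × 4.14277 = 1.988 atoms per formula unit.

1.988 Al apfu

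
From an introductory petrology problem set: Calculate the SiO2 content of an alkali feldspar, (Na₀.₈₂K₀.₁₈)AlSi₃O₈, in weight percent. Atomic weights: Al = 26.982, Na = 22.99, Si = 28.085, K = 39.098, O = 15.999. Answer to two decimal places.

67.99 wt%

Formula mass = 265.118 g/mol.
3 Si → 3.0000 mol SiO2 per formula unit; M(SiO2) = 60.083, so SiO2 mass = 180.249 g.
180.249/265.118 × 100 = 67.99 wt%.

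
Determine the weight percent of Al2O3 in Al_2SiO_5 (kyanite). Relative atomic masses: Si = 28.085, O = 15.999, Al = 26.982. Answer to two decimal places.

62.92 wt%

M(Al_2SiO_5) = 162.044 g/mol; M(Al2O3) = 101.961 g/mol.
Moles Al2O3 per formula unit = 2 Al ÷ 2 = 1.0000.
Al2O3 fraction = (1.0000 × 101.961) / 162.044 = 101.961/162.044 = 0.6292.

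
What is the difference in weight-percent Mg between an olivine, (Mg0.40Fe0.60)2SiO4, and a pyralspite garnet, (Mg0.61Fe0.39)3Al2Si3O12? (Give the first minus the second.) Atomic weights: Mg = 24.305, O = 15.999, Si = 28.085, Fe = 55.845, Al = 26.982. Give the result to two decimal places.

Mg in (Mg0.40Fe0.60)2SiO4: molar mass 178.539 g/mol; 0.80×24.305 = 19.444 g → 10.89 wt%.
Mg in (Mg0.61Fe0.39)3Al2Si3O12: molar mass 440.024 g/mol; 1.83×24.305 = 44.478 g → 10.11 wt%.
Difference = 10.89 − 10.11 = 0.78 percentage points.

0.78 percentage points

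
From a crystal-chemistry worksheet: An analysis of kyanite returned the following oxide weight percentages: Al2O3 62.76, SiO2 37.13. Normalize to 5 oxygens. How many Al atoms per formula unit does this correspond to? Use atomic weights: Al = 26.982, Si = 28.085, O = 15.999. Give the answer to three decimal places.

1.997 Al apfu

Al2O3: 62.76/101.961 = 0.61553 mol → 1.23106 mol Al, 1.84659 mol O.
SiO2: 37.13/60.083 = 0.61798 mol → 0.61798 mol Si, 1.23596 mol O.
Total oxygen = 3.08255 mol. Normalization factor = 5/3.08255 = 1.62203.
Al per 5 O = 1.23106 × 1.62203 = 1.997.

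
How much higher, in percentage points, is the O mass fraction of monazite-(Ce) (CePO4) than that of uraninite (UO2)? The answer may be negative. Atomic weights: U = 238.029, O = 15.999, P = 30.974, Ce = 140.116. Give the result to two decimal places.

15.37 percentage points

M(CePO4) = 235.086 g/mol, so wt% O = 63.996/235.086 × 100 = 27.22%.
M(UO2) = 270.027 g/mol, so wt% O = 31.998/270.027 × 100 = 11.85%.
27.22 − 11.85 = 15.37 pp.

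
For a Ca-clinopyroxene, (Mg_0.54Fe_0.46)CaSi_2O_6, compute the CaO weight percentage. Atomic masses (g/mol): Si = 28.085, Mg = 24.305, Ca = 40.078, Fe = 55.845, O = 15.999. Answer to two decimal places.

24.27 wt%

M((Mg_0.54Fe_0.46)CaSi_2O_6) = 231.055 g/mol; M(CaO) = 56.077 g/mol.
Moles CaO per formula unit = 1 Ca ÷ 1 = 1.0000.
CaO fraction = (1.0000 × 56.077) / 231.055 = 56.077/231.055 = 0.2427.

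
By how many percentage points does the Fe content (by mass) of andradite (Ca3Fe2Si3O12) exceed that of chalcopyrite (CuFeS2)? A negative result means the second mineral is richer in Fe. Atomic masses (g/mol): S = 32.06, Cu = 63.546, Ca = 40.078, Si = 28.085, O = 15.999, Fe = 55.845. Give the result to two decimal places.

-8.45 percentage points

First mineral: 111.690 g Fe in 508.167 g formula = 21.98 wt% Fe.
Second mineral: 55.845 g Fe in 183.511 g formula = 30.43 wt% Fe.
21.98% − 30.43% gives a difference of -8.45 percentage points.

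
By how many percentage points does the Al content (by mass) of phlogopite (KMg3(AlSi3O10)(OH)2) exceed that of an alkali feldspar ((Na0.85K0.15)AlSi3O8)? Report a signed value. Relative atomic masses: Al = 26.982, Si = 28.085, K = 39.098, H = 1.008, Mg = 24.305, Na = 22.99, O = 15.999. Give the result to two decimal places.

-3.73 percentage points

Al in KMg3(AlSi3O10)(OH)2: molar mass 417.254 g/mol; 1×26.982 = 26.982 g → 6.47 wt%.
Al in (Na0.85K0.15)AlSi3O8: molar mass 264.635 g/mol; 1×26.982 = 26.982 g → 10.20 wt%.
Difference = 6.47 − 10.20 = -3.73 percentage points.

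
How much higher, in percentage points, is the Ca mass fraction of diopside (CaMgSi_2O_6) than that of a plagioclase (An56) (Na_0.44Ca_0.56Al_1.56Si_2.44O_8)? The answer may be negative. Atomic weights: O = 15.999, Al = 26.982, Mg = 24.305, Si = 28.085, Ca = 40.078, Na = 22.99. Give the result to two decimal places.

M(CaMgSi_2O_6) = 216.547 g/mol, so wt% Ca = 40.078/216.547 × 100 = 18.51%.
M(Na_0.44Ca_0.56Al_1.56Si_2.44O_8) = 271.171 g/mol, so wt% Ca = 22.444/271.171 × 100 = 8.28%.
18.51 − 8.28 = 10.23 pp.

10.23 percentage points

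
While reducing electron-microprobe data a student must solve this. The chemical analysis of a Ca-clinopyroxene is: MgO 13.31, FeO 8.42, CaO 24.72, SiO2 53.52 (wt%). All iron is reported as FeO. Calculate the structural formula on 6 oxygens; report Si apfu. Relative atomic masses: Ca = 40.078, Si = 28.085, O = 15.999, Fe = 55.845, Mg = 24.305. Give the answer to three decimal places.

2.002 Si apfu

MgO: 13.31/40.304 = 0.33024 mol → 0.33024 mol Mg, 0.33024 mol O.
FeO: 8.42/71.844 = 0.11720 mol → 0.11720 mol Fe, 0.11720 mol O.
CaO: 24.72/56.077 = 0.44082 mol → 0.44082 mol Ca, 0.44082 mol O.
SiO2: 53.52/60.083 = 0.89077 mol → 0.89077 mol Si, 1.78154 mol O.
Total oxygen = 2.66980 mol. Normalization factor = 6/2.66980 = 2.24736.
Si per 6 O = 0.89077 × 2.24736 = 2.002.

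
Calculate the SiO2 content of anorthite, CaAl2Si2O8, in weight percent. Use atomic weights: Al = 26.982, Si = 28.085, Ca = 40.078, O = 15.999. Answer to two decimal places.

Molar mass of CaAl2Si2O8 = 1*40.078 + 2*26.982 + 2*28.085 + 8*15.999 = 278.204 g/mol.
Each formula unit contains 2 Si, equivalent to 2/1 = 2.0000 mol SiO2.
M(SiO2) = 1×28.085 + 2×15.999 = 60.083 g/mol.
Mass of SiO2 per formula unit = 2.0000 × 60.083 = 120.166 g.
SiO2 wt% = 120.166 / 278.204 × 100 = 43.19%.

43.19 wt%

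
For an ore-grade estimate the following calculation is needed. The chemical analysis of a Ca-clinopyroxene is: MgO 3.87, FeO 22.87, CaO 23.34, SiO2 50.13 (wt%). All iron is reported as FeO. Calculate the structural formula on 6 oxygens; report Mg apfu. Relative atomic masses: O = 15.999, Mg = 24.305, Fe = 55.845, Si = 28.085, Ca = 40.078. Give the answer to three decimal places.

MgO (M=40.304): mol = 0.09602; Mg = 0.09602, O = 0.09602.
FeO (M=71.844): mol = 0.31833; Fe = 0.31833, O = 0.31833.
CaO (M=56.077): mol = 0.41621; Ca = 0.41621, O = 0.41621.
SiO2 (M=60.083): mol = 0.83435; Si = 0.83435, O = 1.66870.
ΣO = 2.49926; factor = 6/ΣO = 2.40071.
Mg apfu = 0.09602 × 2.40071 = 0.231.

0.231 Mg apfu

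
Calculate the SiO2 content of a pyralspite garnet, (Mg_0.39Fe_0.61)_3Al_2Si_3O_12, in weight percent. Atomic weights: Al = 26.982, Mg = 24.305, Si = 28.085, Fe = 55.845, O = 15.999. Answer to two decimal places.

39.11 wt%

Formula mass = 460.840 g/mol.
3 Si → 3.0000 mol SiO2 per formula unit; M(SiO2) = 60.083, so SiO2 mass = 180.249 g.
180.249/460.840 × 100 = 39.11 wt%.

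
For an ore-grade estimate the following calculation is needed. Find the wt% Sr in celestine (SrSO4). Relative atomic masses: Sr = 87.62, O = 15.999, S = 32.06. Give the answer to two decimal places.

Formula mass = 1*87.62 + 1*32.06 + 4*15.999 = 183.676 g/mol, of which 87.620 g is Sr.
So Sr makes up 87.620/183.676 = 0.4770 of the mass, i.e. 47.70%.

47.70 weight percent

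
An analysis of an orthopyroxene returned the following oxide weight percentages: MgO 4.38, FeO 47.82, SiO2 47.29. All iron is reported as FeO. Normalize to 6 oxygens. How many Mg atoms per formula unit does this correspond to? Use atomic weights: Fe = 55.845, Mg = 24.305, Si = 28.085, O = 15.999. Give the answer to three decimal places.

MgO (M=40.304): mol = 0.10867; Mg = 0.10867, O = 0.10867.
FeO (M=71.844): mol = 0.66561; Fe = 0.66561, O = 0.66561.
SiO2 (M=60.083): mol = 0.78708; Si = 0.78708, O = 1.57416.
ΣO = 2.34844; factor = 6/ΣO = 2.55489.
Mg apfu = 0.10867 × 2.55489 = 0.278.

0.278 Mg apfu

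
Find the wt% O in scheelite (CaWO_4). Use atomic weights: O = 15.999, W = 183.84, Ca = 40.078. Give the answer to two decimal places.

22.23 wt%

Molar mass of CaWO_4: 1·40.078 + 1·183.84 + 4·15.999 = 287.914 g/mol.
Mass of O per formula unit: 4 × 15.999 = 63.996 g.
Weight fraction O = 63.996 / 287.914 = 0.2223.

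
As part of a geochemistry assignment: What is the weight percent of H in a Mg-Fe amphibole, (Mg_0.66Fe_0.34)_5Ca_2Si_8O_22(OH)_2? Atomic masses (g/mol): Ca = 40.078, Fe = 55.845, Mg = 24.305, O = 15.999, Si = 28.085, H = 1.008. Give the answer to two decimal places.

Molar mass of (Mg_0.66Fe_0.34)_5Ca_2Si_8O_22(OH)_2: 3.30*24.305 + 1.70*55.845 + 2*40.078 + 8*28.085 + 24*15.999 + 2*1.008 = 865.971 g/mol.
Mass of H per formula unit: 2 × 1.008 = 2.016 g.
Weight fraction H = 2.016 / 865.971 = 0.0023.

0.23 mass %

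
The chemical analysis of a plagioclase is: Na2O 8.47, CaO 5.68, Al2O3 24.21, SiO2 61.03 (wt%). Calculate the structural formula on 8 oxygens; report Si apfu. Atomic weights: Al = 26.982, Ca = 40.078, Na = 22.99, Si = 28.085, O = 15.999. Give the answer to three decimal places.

8.47 wt% Na2O ÷ 61.979 g/mol = 0.13666 mol, giving 0.27332 Na and 0.13666 O.
5.68 wt% CaO ÷ 56.077 g/mol = 0.10129 mol, giving 0.10129 Ca and 0.10129 O.
24.21 wt% Al2O3 ÷ 101.961 g/mol = 0.23744 mol, giving 0.47488 Al and 0.71232 O.
61.03 wt% SiO2 ÷ 60.083 g/mol = 1.01576 mol, giving 1.01576 Si and 2.03152 O.
Oxygen sums to 2.98179; scaling by 8/2.98179 = 2.68295 puts the formula on 8 O.
Si: 1.01576 × 2.68295 = 2.725 atoms per formula unit.

2.725 Si apfu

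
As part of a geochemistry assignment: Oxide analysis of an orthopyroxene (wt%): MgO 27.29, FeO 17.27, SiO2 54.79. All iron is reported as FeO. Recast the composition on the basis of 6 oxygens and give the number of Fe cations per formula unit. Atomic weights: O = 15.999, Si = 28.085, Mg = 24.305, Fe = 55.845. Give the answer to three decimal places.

MgO (M=40.304): mol = 0.67710; Mg = 0.67710, O = 0.67710.
FeO (M=71.844): mol = 0.24038; Fe = 0.24038, O = 0.24038.
SiO2 (M=60.083): mol = 0.91191; Si = 0.91191, O = 1.82382.
ΣO = 2.74130; factor = 6/ΣO = 2.18874.
Fe apfu = 0.24038 × 2.18874 = 0.526.

0.526 Fe apfu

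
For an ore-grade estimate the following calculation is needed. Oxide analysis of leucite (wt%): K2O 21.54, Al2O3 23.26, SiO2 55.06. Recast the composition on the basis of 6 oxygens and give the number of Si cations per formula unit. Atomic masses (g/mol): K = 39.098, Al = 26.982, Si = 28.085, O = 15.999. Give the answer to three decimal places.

2.002 Si apfu

21.54 wt% K2O ÷ 94.195 g/mol = 0.22867 mol, giving 0.45734 K and 0.22867 O.
23.26 wt% Al2O3 ÷ 101.961 g/mol = 0.22813 mol, giving 0.45626 Al and 0.68439 O.
55.06 wt% SiO2 ÷ 60.083 g/mol = 0.91640 mol, giving 0.91640 Si and 1.83280 O.
Oxygen sums to 2.74586; scaling by 6/2.74586 = 2.18511 puts the formula on 6 O.
Si: 0.91640 × 2.18511 = 2.002 atoms per formula unit.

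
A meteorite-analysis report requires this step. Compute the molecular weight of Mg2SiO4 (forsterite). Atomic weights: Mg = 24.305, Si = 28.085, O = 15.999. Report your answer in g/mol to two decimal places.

140.69 g/mol

The formula mass is the sum 2*24.305 + 1*28.085 + 4*15.999.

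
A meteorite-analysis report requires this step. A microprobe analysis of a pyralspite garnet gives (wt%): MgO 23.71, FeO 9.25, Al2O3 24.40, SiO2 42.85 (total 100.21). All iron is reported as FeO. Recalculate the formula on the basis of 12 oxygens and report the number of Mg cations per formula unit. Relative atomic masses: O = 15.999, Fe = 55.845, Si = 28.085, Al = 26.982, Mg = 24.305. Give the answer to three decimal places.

2.467 Mg apfu

MgO (M=40.304): mol = 0.58828; Mg = 0.58828, O = 0.58828.
FeO (M=71.844): mol = 0.12875; Fe = 0.12875, O = 0.12875.
Al2O3 (M=101.961): mol = 0.23931; Al = 0.47862, O = 0.71793.
SiO2 (M=60.083): mol = 0.71318; Si = 0.71318, O = 1.42636.
ΣO = 2.86132; factor = 12/ΣO = 4.19387.
Mg apfu = 0.58828 × 4.19387 = 2.467.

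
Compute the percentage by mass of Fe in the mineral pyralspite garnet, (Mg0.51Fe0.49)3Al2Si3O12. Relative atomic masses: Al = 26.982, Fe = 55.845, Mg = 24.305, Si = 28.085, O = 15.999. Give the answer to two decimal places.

18.26 mass %

Formula mass = 1.53×24.305 + 1.47×55.845 + 2×26.982 + 3×28.085 + 12×15.999 = 449.486 g/mol, of which 82.092 g is Fe.
So Fe makes up 82.092/449.486 = 0.1826 of the mass, i.e. 18.26%.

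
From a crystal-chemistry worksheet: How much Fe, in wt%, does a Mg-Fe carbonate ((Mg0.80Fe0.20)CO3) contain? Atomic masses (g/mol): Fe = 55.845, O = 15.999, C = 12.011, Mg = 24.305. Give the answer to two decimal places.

12.32 wt%

Molar mass of (Mg0.80Fe0.20)CO3: 0.80*24.305 + 0.20*55.845 + 1*12.011 + 3*15.999 = 90.621 g/mol.
Mass of Fe per formula unit: 0.20 × 55.845 = 11.169 g.
Weight fraction Fe = 11.169 / 90.621 = 0.1232.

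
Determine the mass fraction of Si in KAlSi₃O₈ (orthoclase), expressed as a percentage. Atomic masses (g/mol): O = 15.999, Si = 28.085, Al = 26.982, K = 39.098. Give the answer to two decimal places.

30.27 weight percent

M(KAlSi₃O₈) = 278.327 g/mol.
Si contributes 3 × 28.085 = 84.255 g per mole.
84.255/278.327 = 0.3027 → 30.27%.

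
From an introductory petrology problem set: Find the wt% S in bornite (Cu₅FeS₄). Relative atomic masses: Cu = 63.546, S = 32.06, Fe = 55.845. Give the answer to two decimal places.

25.56 weight percent

Formula mass = 5*63.546 + 1*55.845 + 4*32.06 = 501.815 g/mol, of which 128.240 g is S.
So S makes up 128.240/501.815 = 0.2556 of the mass, i.e. 25.56%.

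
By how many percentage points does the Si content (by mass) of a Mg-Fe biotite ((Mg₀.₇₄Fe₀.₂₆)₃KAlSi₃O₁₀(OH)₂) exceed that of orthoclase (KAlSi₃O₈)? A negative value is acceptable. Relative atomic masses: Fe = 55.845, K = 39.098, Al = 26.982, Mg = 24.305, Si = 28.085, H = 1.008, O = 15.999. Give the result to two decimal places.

First mineral: 84.255 g Si in 441.855 g formula = 19.07 wt% Si.
Second mineral: 84.255 g Si in 278.327 g formula = 30.27 wt% Si.
19.07% − 30.27% gives a difference of -11.20 percentage points.

-11.20 percentage points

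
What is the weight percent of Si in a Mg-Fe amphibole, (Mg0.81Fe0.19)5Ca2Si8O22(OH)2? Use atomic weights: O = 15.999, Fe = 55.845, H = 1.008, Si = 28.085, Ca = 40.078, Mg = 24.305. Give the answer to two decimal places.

26.67 weight percent

M((Mg0.81Fe0.19)5Ca2Si8O22(OH)2) = 842.316 g/mol.
Si contributes 8 × 28.085 = 224.680 g per mole.
224.680/842.316 = 0.2667 → 26.67%.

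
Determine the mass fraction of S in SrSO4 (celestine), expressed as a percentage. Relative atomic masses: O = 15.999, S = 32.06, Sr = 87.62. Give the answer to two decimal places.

17.45 mass %

M(SrSO4) = 183.676 g/mol.
S contributes 1 × 32.06 = 32.060 g per mole.
32.060/183.676 = 0.1745 → 17.45%.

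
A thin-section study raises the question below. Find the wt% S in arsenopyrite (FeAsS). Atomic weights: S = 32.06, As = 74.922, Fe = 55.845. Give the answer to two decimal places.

Molar mass of FeAsS: 1*55.845 + 1*74.922 + 1*32.06 = 162.827 g/mol.
Mass of S per formula unit: 1 × 32.06 = 32.060 g.
Weight fraction S = 32.060 / 162.827 = 0.1969.

19.69 wt%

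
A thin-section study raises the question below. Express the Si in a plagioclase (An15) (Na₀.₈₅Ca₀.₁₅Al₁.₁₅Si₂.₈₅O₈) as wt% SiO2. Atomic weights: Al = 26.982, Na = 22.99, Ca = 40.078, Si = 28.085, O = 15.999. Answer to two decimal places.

Molar mass of Na₀.₈₅Ca₀.₁₅Al₁.₁₅Si₂.₈₅O₈ = 0.85·22.99 + 0.15·40.078 + 1.15·26.982 + 2.85·28.085 + 8·15.999 = 264.617 g/mol.
Each formula unit contains 2.85 Si, equivalent to 2.85/1 = 2.8500 mol SiO2.
M(SiO2) = 1×28.085 + 2×15.999 = 60.083 g/mol.
Mass of SiO2 per formula unit = 2.8500 × 60.083 = 171.237 g.
SiO2 wt% = 171.237 / 264.617 × 100 = 64.71%.

64.71 wt%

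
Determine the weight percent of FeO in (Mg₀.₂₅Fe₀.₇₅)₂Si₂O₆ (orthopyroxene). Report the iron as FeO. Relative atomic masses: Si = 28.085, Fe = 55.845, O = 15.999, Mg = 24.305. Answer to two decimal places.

43.44 wt%

Formula mass = 248.084 g/mol.
1.50 Fe → 1.5000 mol FeO per formula unit; M(FeO) = 71.844, so FeO mass = 107.766 g.
107.766/248.084 × 100 = 43.44 wt%.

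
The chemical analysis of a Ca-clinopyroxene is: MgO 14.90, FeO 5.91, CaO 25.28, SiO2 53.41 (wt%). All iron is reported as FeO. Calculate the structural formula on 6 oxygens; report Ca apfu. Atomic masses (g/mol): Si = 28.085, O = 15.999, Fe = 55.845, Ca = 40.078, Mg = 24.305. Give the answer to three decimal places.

MgO: 14.90/40.304 = 0.36969 mol → 0.36969 mol Mg, 0.36969 mol O.
FeO: 5.91/71.844 = 0.08226 mol → 0.08226 mol Fe, 0.08226 mol O.
CaO: 25.28/56.077 = 0.45081 mol → 0.45081 mol Ca, 0.45081 mol O.
SiO2: 53.41/60.083 = 0.88894 mol → 0.88894 mol Si, 1.77788 mol O.
Total oxygen = 2.68064 mol. Normalization factor = 6/2.68064 = 2.23827.
Ca per 6 O = 0.45081 × 2.23827 = 1.009.

1.009 Ca apfu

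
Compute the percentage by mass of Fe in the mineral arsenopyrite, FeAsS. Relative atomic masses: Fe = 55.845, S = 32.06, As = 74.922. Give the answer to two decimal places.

34.30 weight percent

M(FeAsS) = 162.827 g/mol.
Fe contributes 1 × 55.845 = 55.845 g per mole.
55.845/162.827 = 0.3430 → 34.30%.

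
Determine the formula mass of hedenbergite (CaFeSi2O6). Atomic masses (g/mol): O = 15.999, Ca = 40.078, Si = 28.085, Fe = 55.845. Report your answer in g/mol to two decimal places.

M = 1×40.078 + 1×55.845 + 2×28.085 + 6×15.999

248.09 g/mol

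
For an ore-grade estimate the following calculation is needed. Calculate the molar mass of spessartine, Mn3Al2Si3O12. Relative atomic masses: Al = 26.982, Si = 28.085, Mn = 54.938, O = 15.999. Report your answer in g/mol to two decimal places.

495.02 g/mol

The formula mass is the sum 3×54.938 + 2×26.982 + 3×28.085 + 12×15.999.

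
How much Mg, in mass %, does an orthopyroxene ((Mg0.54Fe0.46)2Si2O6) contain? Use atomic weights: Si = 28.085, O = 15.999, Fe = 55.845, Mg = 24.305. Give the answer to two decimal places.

Formula mass = 1.08*24.305 + 0.92*55.845 + 2*28.085 + 6*15.999 = 229.791 g/mol, of which 26.249 g is Mg.
So Mg makes up 26.249/229.791 = 0.1142 of the mass, i.e. 11.42%.

11.42 mass %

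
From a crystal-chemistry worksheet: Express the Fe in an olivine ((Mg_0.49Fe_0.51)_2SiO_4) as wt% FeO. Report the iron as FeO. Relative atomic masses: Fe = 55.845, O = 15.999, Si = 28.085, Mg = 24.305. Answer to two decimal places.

M((Mg_0.49Fe_0.51)_2SiO_4) = 172.862 g/mol; M(FeO) = 71.844 g/mol.
Moles FeO per formula unit = 1.02 Fe ÷ 1 = 1.0200.
FeO fraction = (1.0200 × 71.844) / 172.862 = 73.281/172.862 = 0.4239.

42.39 wt%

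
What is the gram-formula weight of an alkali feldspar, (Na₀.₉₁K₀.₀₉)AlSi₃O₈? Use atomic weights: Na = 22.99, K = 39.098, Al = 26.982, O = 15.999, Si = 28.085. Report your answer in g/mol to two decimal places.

263.67 g/mol

The formula mass is the sum 0.91·22.99 + 0.09·39.098 + 1·26.982 + 3·28.085 + 8·15.999.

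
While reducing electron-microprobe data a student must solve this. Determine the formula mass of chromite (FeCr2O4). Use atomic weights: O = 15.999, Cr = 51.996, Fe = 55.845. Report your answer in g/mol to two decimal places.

223.83 g/mol

M = 1*55.845 + 2*51.996 + 4*15.999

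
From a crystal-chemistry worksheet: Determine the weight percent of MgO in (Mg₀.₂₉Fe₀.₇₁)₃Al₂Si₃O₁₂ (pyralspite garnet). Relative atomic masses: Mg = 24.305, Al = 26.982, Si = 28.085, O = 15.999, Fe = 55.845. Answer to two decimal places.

7.46 wt%

M((Mg₀.₂₉Fe₀.₇₁)₃Al₂Si₃O₁₂) = 470.302 g/mol; M(MgO) = 40.304 g/mol.
Moles MgO per formula unit = 0.87 Mg ÷ 1 = 0.8700.
MgO fraction = (0.8700 × 40.304) / 470.302 = 35.064/470.302 = 0.0746.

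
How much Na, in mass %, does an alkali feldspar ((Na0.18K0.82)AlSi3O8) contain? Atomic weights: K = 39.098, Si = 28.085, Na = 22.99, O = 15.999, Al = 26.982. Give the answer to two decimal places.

1.50 mass %

M((Na0.18K0.82)AlSi3O8) = 275.428 g/mol.
Na contributes 0.18 × 22.99 = 4.138 g per mole.
4.138/275.428 = 0.0150 → 1.50%.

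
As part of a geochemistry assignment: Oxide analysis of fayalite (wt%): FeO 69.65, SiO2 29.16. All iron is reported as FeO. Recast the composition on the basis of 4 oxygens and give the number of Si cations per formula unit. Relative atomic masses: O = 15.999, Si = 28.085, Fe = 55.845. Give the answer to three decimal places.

1.001 Si apfu

69.65 wt% FeO ÷ 71.844 g/mol = 0.96946 mol, giving 0.96946 Fe and 0.96946 O.
29.16 wt% SiO2 ÷ 60.083 g/mol = 0.48533 mol, giving 0.48533 Si and 0.97066 O.
Oxygen sums to 1.94012; scaling by 4/1.94012 = 2.06173 puts the formula on 4 O.
Si: 0.48533 × 2.06173 = 1.001 atoms per formula unit.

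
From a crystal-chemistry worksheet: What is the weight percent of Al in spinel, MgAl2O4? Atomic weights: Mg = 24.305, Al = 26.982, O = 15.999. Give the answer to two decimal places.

Molar mass of MgAl2O4: 1×24.305 + 2×26.982 + 4×15.999 = 142.265 g/mol.
Mass of Al per formula unit: 2 × 26.982 = 53.964 g.
Weight fraction Al = 53.964 / 142.265 = 0.3793.

37.93 wt%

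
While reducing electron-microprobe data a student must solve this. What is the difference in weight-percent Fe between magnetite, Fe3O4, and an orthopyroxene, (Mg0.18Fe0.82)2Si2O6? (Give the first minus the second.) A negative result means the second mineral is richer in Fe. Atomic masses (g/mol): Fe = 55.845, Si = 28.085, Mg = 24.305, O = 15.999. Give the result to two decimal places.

Fe in Fe3O4: molar mass 231.531 g/mol; 3×55.845 = 167.535 g → 72.36 wt%.
Fe in (Mg0.18Fe0.82)2Si2O6: molar mass 252.500 g/mol; 1.64×55.845 = 91.586 g → 36.27 wt%.
Difference = 72.36 − 36.27 = 36.09 percentage points.

36.09 percentage points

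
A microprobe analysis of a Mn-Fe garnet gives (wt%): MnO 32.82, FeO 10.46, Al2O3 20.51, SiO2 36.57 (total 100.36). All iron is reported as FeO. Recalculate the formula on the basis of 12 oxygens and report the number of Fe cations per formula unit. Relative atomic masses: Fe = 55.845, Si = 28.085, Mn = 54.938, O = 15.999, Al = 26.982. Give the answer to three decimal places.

MnO (M=70.937): mol = 0.46266; Mn = 0.46266, O = 0.46266.
FeO (M=71.844): mol = 0.14559; Fe = 0.14559, O = 0.14559.
Al2O3 (M=101.961): mol = 0.20116; Al = 0.40232, O = 0.60348.
SiO2 (M=60.083): mol = 0.60866; Si = 0.60866, O = 1.21732.
ΣO = 2.42905; factor = 12/ΣO = 4.94020.
Fe apfu = 0.14559 × 4.94020 = 0.719.

0.719 Fe apfu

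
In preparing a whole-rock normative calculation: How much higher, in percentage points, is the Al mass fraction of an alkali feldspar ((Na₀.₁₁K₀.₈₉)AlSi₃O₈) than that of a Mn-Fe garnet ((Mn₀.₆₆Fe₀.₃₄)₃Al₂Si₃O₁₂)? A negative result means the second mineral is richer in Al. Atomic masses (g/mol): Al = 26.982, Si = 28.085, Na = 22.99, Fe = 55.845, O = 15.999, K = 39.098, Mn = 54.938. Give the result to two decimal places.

-1.12 percentage points

First mineral: 26.982 g Al in 276.555 g formula = 9.76 wt% Al.
Second mineral: 53.964 g Al in 495.946 g formula = 10.88 wt% Al.
9.76% − 10.88% gives a difference of -1.12 percentage points.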